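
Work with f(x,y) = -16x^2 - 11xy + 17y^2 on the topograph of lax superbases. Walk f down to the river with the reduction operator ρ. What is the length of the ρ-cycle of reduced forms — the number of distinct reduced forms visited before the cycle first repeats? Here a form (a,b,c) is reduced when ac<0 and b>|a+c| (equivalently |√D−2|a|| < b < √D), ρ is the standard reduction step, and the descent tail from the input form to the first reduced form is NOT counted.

D = 1209, ⌊√D⌋ = 34
descent: ρ → (17,11,-16)  [lands on river]
river: ρ → (-16,21,12)
river: ρ → (12,27,-10)
river: ρ → (-10,33,3)
river: ρ → (3,33,-10)
river: ρ → (-10,27,12)
river: ρ → (12,21,-16)
river: ρ → (-16,11,17)
river: ρ → (17,23,-10)
river: ρ → (-10,17,23)
river: ρ → (23,29,-4)
river: ρ → (-4,27,30)
river: ρ → (30,33,-1)
river: ρ → (-1,33,30)
river: ρ → (30,27,-4)
river: ρ → (-4,29,23)
river: ρ → (23,17,-10)
river: ρ → (-10,23,17)
ρ-cycle length = 18 (tail of 1 descent step not counted)

18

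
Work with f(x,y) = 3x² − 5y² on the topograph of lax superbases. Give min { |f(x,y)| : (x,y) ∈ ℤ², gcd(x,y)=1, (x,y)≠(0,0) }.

descent: ρ → (-5,0,3)
descent: ρ → (3,6,-2)  [lands on river]
river: ρ → (-2,6,3)
closes: descent 2, river 2
min |a| on river = 2

2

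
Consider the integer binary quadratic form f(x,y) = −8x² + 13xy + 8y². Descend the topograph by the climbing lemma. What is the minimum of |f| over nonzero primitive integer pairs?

river: ρ → (8,19,-2)
river: ρ → (-2,17,17)
river: ρ → (17,17,-2)
river: ρ → (-2,19,8)
river: ρ → (8,13,-8)
river: ρ → (-8,19,2)
river: ρ → (2,17,-17)
river: ρ → (-17,17,2)
river: ρ → (2,19,-8)
river: ρ → (-8,13,8)
closes: descent 0, river 10
min |a| on river = 2

2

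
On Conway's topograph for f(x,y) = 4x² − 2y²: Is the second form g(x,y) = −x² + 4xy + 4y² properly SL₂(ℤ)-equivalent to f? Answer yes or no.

D₁ = 32, D₂ = 32
river cycle of f (length 2): (-2, 4, 2), (2, 4, -2)
river cycle of g (length 2): (4, 4, -1), (-1, 4, 4)
cycles differ ⇒ inequivalent

no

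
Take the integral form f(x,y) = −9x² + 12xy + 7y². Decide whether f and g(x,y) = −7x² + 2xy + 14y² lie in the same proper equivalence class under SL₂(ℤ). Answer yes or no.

D₁ = 396, D₂ = 396
river cycle of f (length 4): (7, 16, -5), (-5, 14, 10), (10, 6, -9), (-9, 12, 7)
river cycle of g (length 4): (-7, 16, 5), (5, 14, -10), (-10, 6, 9), (9, 12, -7)
cycles differ ⇒ inequivalent

no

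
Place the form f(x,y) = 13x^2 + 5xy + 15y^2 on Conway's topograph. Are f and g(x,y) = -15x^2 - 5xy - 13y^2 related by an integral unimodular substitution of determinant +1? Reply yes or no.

D₁ = -755, D₂ = -755
f: reduced (well bottom): (13,5,15) with a≤c, −a<b≤a
g is negative-definite; reduce −g:
−g: flip: (15,5,13)→(13,-5,15)
−g: reduced (well bottom): (13,-5,15) with a≤c, −a<b≤a
flip sign back: reduced form of g is (-13,5,-15)
reduced forms (13, 5, 15) vs (-13, 5, -15) ⇒ inequivalent

no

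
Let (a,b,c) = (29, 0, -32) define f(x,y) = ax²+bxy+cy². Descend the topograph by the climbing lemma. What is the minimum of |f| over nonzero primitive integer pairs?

descent: ρ → (-32,0,29)
descent: ρ → (29,58,-3)  [lands on river]
river: ρ → (-3,56,48)
river: ρ → (48,40,-11)
river: ρ → (-11,48,32)
river: ρ → (32,16,-27)
river: ρ → (-27,38,21)
river: ρ → (21,46,-19)
river: ρ → (-19,30,37)
river: ρ → (37,44,-12)
river: ρ → (-12,52,21)
river: ρ → (21,32,-32)
river: ρ → (-32,32,21)
river: ρ → (21,52,-12)
river: ρ → (-12,44,37)
river: ρ → (37,30,-19)
river: ρ → (-19,46,21)
river: ρ → (21,38,-27)
river: ρ → (-27,16,32)
river: ρ → (32,48,-11)
river: ρ → (-11,40,48)
river: ρ → (48,56,-3)
river: ρ → (-3,58,29)
closes: descent 2, river 22
min |a| on river = 3

3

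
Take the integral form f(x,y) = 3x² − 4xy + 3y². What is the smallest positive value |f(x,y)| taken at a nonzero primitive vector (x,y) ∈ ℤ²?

translate: b→2 (≡-4 mod 6), so (3,-4,3)→(3,2,2)
flip: (3,2,2)→(2,-2,3)
translate: b→2 (≡-2 mod 4), so (2,-2,3)→(2,2,3)
reduced (well bottom): (2,2,3) with a≤c, −a<b≤a
well minimum = a = 2

2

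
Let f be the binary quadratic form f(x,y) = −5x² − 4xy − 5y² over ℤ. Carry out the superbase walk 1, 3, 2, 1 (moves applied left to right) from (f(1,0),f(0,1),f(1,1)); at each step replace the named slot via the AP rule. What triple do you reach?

start (-5,-5,-14) = (f(1,0),f(0,1),f(1,1))
replace slot 1: 2·((-5)+(-14)) − (-5) = -33 → (-33,-5,-14)
replace slot 3: 2·((-33)+(-5)) − (-14) = -62 → (-33,-5,-62)
replace slot 2: 2·((-33)+(-62)) − (-5) = -185 → (-33,-185,-62)
replace slot 1: 2·((-185)+(-62)) − (-33) = -461 → (-461,-185,-62)

-461,-185,-62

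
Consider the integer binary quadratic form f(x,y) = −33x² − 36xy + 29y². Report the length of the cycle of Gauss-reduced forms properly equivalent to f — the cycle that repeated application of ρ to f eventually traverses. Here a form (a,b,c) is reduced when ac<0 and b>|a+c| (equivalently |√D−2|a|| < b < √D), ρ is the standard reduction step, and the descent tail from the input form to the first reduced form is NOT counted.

D = 5124, ⌊√D⌋ = 71
descent: ρ → (29,36,-33)  [lands on river]
river: ρ → (-33,30,32)
river: ρ → (32,34,-31)
river: ρ → (-31,28,35)
river: ρ → (35,42,-24)
river: ρ → (-24,54,23)
river: ρ → (23,38,-40)
river: ρ → (-40,42,21)
river: ρ → (21,42,-40)
river: ρ → (-40,38,23)
river: ρ → (23,54,-24)
river: ρ → (-24,42,35)
river: ρ → (35,28,-31)
river: ρ → (-31,34,32)
river: ρ → (32,30,-33)
river: ρ → (-33,36,29)
river: ρ → (29,22,-40)
river: ρ → (-40,58,11)
river: ρ → (11,52,-55)
river: ρ → (-55,58,8)
river: ρ → (8,70,-7)
river: ρ → (-7,70,8)
river: ρ → (8,58,-55)
river: ρ → (-55,52,11)
river: ρ → (11,58,-40)
river: ρ → (-40,22,29)
ρ-cycle length = 26 (tail of 1 descent step not counted)

26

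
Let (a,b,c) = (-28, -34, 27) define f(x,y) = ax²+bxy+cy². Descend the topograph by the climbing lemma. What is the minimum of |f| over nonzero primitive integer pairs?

descent: ρ → (27,34,-28)  [lands on river]
river: ρ → (-28,22,33)
river: ρ → (33,44,-17)
river: ρ → (-17,58,12)
river: ρ → (12,62,-7)
river: ρ → (-7,64,3)
river: ρ → (3,62,-28)
river: ρ → (-28,50,15)
river: ρ → (15,40,-43)
river: ρ → (-43,46,12)
river: ρ → (12,50,-35)
river: ρ → (-35,20,27)
closes: descent 1, river 12
min |a| on river = 3

3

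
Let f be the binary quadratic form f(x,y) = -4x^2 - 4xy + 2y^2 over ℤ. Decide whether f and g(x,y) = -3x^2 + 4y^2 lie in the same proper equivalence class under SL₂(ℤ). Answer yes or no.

D₁ = 48, D₂ = 48
river cycle of f (length 2): (2, 4, -4), (-4, 4, 2)
river cycle of g (length 2): (-3, 6, 1), (1, 6, -3)
cycles differ ⇒ inequivalent

no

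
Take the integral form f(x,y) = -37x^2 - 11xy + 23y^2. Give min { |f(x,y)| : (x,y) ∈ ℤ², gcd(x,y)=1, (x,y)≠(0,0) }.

descent: ρ → (23,57,-3)  [lands on river]
river: ρ → (-3,57,23)
river: ρ → (23,35,-25)
river: ρ → (-25,15,33)
river: ρ → (33,51,-7)
river: ρ → (-7,47,47)
river: ρ → (47,47,-7)
river: ρ → (-7,51,33)
river: ρ → (33,15,-25)
river: ρ → (-25,35,23)
closes: descent 1, river 10
min |a| on river = 3

3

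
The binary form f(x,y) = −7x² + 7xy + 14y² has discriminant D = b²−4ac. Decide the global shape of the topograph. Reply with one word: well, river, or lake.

D = b²−4ac = 7² − 4·(-7)·14 = 441
D = 21² is a perfect square ⇒ form factors over ℤ ⇒ lakes

lake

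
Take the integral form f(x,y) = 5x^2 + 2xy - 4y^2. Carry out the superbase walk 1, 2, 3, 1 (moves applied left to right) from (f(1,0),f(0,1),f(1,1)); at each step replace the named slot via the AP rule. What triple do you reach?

start (5,-4,3) = (f(1,0),f(0,1),f(1,1))
replace slot 1: 2·((-4)+3) − 5 = -7 → (-7,-4,3)
replace slot 2: 2·((-7)+3) − (-4) = -4 → (-7,-4,3)
replace slot 3: 2·((-7)+(-4)) − 3 = -25 → (-7,-4,-25)
replace slot 1: 2·((-4)+(-25)) − (-7) = -51 → (-51,-4,-25)

-51,-4,-25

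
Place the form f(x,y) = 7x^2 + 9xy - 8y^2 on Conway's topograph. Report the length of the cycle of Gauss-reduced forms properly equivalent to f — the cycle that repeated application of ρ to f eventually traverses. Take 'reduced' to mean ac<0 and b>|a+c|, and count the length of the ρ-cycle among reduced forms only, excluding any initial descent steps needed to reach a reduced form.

D = 305, ⌊√D⌋ = 17
river: ρ → (-8,7,8)
river: ρ → (8,9,-7)
river: ρ → (-7,5,10)
river: ρ → (10,15,-2)
river: ρ → (-2,17,2)
river: ρ → (2,15,-10)
river: ρ → (-10,5,7)
river: ρ → (7,9,-8)
ρ-cycle length = 8 (tail of 0 descent steps not counted)

8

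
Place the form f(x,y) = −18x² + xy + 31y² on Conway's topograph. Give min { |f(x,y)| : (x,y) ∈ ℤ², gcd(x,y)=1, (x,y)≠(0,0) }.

descent: ρ → (31,-1,-18)
descent: ρ → (-18,37,12)  [lands on river]
river: ρ → (12,35,-21)
river: ρ → (-21,7,26)
river: ρ → (26,45,-2)
river: ρ → (-2,47,3)
river: ρ → (3,43,-32)
river: ρ → (-32,21,14)
river: ρ → (14,35,-18)
closes: descent 2, river 8
min |a| on river = 2

2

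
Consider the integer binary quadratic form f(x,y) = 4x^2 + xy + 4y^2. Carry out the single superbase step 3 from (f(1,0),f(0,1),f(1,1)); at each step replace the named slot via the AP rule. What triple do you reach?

start (4,4,9) = (f(1,0),f(0,1),f(1,1))
replace slot 3: 2·(4+4) − 9 = 7 → (4,4,7)

4,4,7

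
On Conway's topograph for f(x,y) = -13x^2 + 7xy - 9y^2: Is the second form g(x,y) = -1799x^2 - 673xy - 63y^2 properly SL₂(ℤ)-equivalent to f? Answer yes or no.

D₁ = -419, D₂ = -419
f is negative-definite; reduce −f:
−f: flip: (13,-7,9)→(9,7,13)
−f: reduced (well bottom): (9,7,13) with a≤c, −a<b≤a
flip sign back: reduced form of f is (-9,-7,-13)
g is negative-definite; reduce −g:
−g: flip: (1799,673,63)→(63,-673,1799)
−g: translate: b→-43 (≡-673 mod 126), so (63,-673,1799)→(63,-43,9)
−g: flip: (63,-43,9)→(9,43,63)
−g: translate: b→7 (≡43 mod 18), so (9,43,63)→(9,7,13)
−g: reduced (well bottom): (9,7,13) with a≤c, −a<b≤a
flip sign back: reduced form of g is (-9,-7,-13)
reduced forms (-9, -7, -13) vs (-9, -7, -13) ⇒ equivalent

yes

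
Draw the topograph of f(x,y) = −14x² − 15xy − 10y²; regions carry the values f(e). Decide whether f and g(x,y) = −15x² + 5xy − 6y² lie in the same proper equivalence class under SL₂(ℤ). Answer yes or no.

D₁ = -335, D₂ = -335
f is negative-definite; reduce −f:
−f: translate: b→-13 (≡15 mod 28), so (14,15,10)→(14,-13,9)
−f: flip: (14,-13,9)→(9,13,14)
−f: translate: b→-5 (≡13 mod 18), so (9,13,14)→(9,-5,10)
−f: reduced (well bottom): (9,-5,10) with a≤c, −a<b≤a
flip sign back: reduced form of f is (-9,5,-10)
g is negative-definite; reduce −g:
−g: flip: (15,-5,6)→(6,5,15)
−g: reduced (well bottom): (6,5,15) with a≤c, −a<b≤a
flip sign back: reduced form of g is (-6,-5,-15)
reduced forms (-9, 5, -10) vs (-6, -5, -15) ⇒ inequivalent

no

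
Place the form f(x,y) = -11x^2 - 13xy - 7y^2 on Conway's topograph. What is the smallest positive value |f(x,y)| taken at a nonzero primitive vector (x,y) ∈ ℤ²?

translate: b→-9 (≡13 mod 22), so (11,13,7)→(11,-9,5)
flip: (11,-9,5)→(5,9,11)
translate: b→-1 (≡9 mod 10), so (5,9,11)→(5,-1,7)
reduced (well bottom): (5,-1,7) with a≤c, −a<b≤a
well minimum |f| = |-5| = 5 (negative-definite)

5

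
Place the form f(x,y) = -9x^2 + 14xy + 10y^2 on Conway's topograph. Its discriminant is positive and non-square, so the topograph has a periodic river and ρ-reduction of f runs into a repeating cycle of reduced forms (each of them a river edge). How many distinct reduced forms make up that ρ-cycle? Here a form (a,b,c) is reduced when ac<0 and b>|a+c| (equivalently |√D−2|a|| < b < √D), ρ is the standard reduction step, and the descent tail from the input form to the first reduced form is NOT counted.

D = 556, ⌊√D⌋ = 23
river: ρ → (10,6,-13)
river: ρ → (-13,20,3)
river: ρ → (3,22,-6)
river: ρ → (-6,14,15)
river: ρ → (15,16,-5)
river: ρ → (-5,14,18)
river: ρ → (18,22,-1)
river: ρ → (-1,22,18)
river: ρ → (18,14,-5)
river: ρ → (-5,16,15)
river: ρ → (15,14,-6)
river: ρ → (-6,22,3)
river: ρ → (3,20,-13)
river: ρ → (-13,6,10)
river: ρ → (10,14,-9)
river: ρ → (-9,22,2)
river: ρ → (2,22,-9)
river: ρ → (-9,14,10)
ρ-cycle length = 18 (tail of 0 descent steps not counted)

18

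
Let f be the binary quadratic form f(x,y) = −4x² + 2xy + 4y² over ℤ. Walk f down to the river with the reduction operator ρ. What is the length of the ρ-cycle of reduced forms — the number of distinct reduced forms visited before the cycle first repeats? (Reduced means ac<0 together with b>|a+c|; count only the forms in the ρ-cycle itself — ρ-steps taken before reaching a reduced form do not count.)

D = 68, ⌊√D⌋ = 8
river: ρ → (4,6,-2)
river: ρ → (-2,6,4)
river: ρ → (4,2,-4)
river: ρ → (-4,6,2)
river: ρ → (2,6,-4)
river: ρ → (-4,2,4)
ρ-cycle length = 6 (tail of 0 descent steps not counted)

6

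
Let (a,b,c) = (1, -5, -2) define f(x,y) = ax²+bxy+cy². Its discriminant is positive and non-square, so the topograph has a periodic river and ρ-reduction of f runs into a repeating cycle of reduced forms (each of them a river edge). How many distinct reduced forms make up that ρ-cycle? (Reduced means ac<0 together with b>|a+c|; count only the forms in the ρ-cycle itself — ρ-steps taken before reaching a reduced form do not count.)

D = 33, ⌊√D⌋ = 5
descent: ρ → (-2,5,1)  [lands on river]
river: ρ → (1,5,-2)
river: ρ → (-2,3,3)
river: ρ → (3,3,-2)
ρ-cycle length = 4 (tail of 1 descent step not counted)

4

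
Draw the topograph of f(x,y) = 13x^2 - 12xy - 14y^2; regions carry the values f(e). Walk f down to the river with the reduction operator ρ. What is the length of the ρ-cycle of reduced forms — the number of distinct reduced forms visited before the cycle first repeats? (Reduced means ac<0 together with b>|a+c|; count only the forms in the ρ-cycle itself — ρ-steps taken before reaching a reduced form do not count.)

D = 872, ⌊√D⌋ = 29
descent: ρ → (-14,12,13)  [lands on river]
river: ρ → (13,14,-13)
river: ρ → (-13,12,14)
river: ρ → (14,16,-11)
river: ρ → (-11,28,2)
river: ρ → (2,28,-11)
river: ρ → (-11,16,14)
river: ρ → (14,12,-13)
river: ρ → (-13,14,13)
river: ρ → (13,12,-14)
river: ρ → (-14,16,11)
river: ρ → (11,28,-2)
river: ρ → (-2,28,11)
river: ρ → (11,16,-14)
ρ-cycle length = 14 (tail of 1 descent step not counted)

14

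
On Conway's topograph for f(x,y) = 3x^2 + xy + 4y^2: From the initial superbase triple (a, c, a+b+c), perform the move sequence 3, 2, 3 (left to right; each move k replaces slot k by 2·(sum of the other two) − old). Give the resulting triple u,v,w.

start (3,4,8) = (f(1,0),f(0,1),f(1,1))
replace slot 3: 2·(3+4) − 8 = 6 → (3,4,6)
replace slot 2: 2·(3+6) − 4 = 14 → (3,14,6)
replace slot 3: 2·(3+14) − 6 = 28 → (3,14,28)

3,14,28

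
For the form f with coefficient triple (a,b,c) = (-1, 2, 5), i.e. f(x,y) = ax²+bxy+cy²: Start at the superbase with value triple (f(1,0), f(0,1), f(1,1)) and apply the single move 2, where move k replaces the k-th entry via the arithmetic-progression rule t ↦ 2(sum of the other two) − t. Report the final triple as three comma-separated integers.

start (-1,5,6) = (f(1,0),f(0,1),f(1,1))
replace slot 2: 2·((-1)+6) − 5 = 5 → (-1,5,6)

-1,5,6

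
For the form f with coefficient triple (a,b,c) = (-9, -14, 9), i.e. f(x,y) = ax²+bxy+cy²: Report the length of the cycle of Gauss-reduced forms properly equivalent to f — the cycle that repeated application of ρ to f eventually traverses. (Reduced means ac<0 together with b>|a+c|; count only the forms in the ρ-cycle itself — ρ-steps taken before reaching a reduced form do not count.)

D = 520, ⌊√D⌋ = 22
descent: ρ → (9,14,-9)  [lands on river]
river: ρ → (-9,22,1)
river: ρ → (1,22,-9)
river: ρ → (-9,14,9)
river: ρ → (9,22,-1)
river: ρ → (-1,22,9)
ρ-cycle length = 6 (tail of 1 descent step not counted)

6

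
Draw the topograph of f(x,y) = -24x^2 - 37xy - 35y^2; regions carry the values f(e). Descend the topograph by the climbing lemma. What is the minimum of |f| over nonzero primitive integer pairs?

translate: b→-11 (≡37 mod 48), so (24,37,35)→(24,-11,22)
flip: (24,-11,22)→(22,11,24)
reduced (well bottom): (22,11,24) with a≤c, −a<b≤a
well minimum |f| = |-22| = 22 (negative-definite)

22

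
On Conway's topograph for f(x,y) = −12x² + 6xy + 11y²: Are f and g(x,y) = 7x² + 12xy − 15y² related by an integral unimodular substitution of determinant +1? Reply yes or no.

D₁ = 564, D₂ = 564
river cycle of f (length 6): (11, 16, -7), (-7, 12, 15), (15, 18, -4), (-4, 22, 5), (5, 18, -12), (-12, 6, 11)
river cycle of g (length 6): (-15, 18, 4), (4, 22, -5), (-5, 18, 12), (12, 6, -11), (-11, 16, 7), (7, 12, -15)
cycles differ ⇒ inequivalent

no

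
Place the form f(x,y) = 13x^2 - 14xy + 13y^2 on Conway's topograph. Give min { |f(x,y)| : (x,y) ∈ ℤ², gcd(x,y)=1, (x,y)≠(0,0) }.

translate: b→12 (≡-14 mod 26), so (13,-14,13)→(13,12,12)
flip: (13,12,12)→(12,-12,13)
translate: b→12 (≡-12 mod 24), so (12,-12,13)→(12,12,13)
reduced (well bottom): (12,12,13) with a≤c, −a<b≤a
well minimum = a = 12

12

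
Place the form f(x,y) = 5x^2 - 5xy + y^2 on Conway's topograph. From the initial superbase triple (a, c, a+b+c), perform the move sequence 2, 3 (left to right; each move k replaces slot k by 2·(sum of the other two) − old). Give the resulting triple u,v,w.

start (5,1,1) = (f(1,0),f(0,1),f(1,1))
replace slot 2: 2·(5+1) − 1 = 11 → (5,11,1)
replace slot 3: 2·(5+11) − 1 = 31 → (5,11,31)

5,11,31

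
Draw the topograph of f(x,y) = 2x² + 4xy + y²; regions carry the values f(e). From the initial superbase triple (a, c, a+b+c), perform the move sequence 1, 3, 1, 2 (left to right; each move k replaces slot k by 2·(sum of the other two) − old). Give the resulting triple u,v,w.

start (2,1,7) = (f(1,0),f(0,1),f(1,1))
replace slot 1: 2·(1+7) − 2 = 14 → (14,1,7)
replace slot 3: 2·(14+1) − 7 = 23 → (14,1,23)
replace slot 1: 2·(1+23) − 14 = 34 → (34,1,23)
replace slot 2: 2·(34+23) − 1 = 113 → (34,113,23)

34,113,23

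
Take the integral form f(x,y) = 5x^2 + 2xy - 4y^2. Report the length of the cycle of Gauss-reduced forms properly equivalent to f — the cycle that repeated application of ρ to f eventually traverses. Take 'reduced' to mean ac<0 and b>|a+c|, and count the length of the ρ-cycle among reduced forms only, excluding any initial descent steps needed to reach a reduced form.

D = 84, ⌊√D⌋ = 9
river: ρ → (-4,6,3)
river: ρ → (3,6,-4)
river: ρ → (-4,2,5)
river: ρ → (5,8,-1)
river: ρ → (-1,8,5)
river: ρ → (5,2,-4)
ρ-cycle length = 6 (tail of 0 descent steps not counted)

6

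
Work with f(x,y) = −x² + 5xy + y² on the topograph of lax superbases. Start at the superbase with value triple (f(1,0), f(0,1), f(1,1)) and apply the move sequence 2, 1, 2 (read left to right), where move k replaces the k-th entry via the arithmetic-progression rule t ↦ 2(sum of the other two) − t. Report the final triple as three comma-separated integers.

start (-1,1,5) = (f(1,0),f(0,1),f(1,1))
replace slot 2: 2·((-1)+5) − 1 = 7 → (-1,7,5)
replace slot 1: 2·(7+5) − (-1) = 25 → (25,7,5)
replace slot 2: 2·(25+5) − 7 = 53 → (25,53,5)

25,53,5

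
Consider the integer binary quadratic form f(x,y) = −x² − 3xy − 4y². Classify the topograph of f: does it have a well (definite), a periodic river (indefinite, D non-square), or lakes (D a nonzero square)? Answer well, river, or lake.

D = b²−4ac = (-3)² − 4·(-1)·(-4) = -7
D < 0 ⇒ definite ⇒ every region one sign ⇒ single well

well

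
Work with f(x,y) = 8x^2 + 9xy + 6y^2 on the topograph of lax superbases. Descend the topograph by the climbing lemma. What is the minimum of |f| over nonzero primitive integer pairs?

translate: b→-7 (≡9 mod 16), so (8,9,6)→(8,-7,5)
flip: (8,-7,5)→(5,7,8)
translate: b→-3 (≡7 mod 10), so (5,7,8)→(5,-3,6)
reduced (well bottom): (5,-3,6) with a≤c, −a<b≤a
well minimum = a = 5

5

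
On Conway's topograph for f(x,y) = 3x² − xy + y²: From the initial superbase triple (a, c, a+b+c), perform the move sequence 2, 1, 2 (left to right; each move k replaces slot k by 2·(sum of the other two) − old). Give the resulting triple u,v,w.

start (3,1,3) = (f(1,0),f(0,1),f(1,1))
replace slot 2: 2·(3+3) − 1 = 11 → (3,11,3)
replace slot 1: 2·(11+3) − 3 = 25 → (25,11,3)
replace slot 2: 2·(25+3) − 11 = 45 → (25,45,3)

25,45,3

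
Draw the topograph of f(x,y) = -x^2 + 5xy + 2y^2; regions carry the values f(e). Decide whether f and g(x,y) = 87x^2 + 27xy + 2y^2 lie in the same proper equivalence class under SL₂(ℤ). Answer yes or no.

D₁ = 33, D₂ = 33
river cycle of f (length 4): (2, 3, -3), (-3, 3, 2), (2, 5, -1), (-1, 5, 2)
river cycle of g (length 4): (2, 5, -1), (-1, 5, 2), (2, 3, -3), (-3, 3, 2)
cycles coincide ⇒ equivalent

yes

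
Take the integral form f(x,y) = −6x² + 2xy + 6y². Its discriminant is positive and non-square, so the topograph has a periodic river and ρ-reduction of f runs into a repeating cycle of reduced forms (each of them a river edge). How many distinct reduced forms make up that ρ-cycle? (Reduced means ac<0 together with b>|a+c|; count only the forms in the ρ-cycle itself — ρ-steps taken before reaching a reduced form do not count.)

D = 148, ⌊√D⌋ = 12
river: ρ → (6,10,-2)
river: ρ → (-2,10,6)
river: ρ → (6,2,-6)
river: ρ → (-6,10,2)
river: ρ → (2,10,-6)
river: ρ → (-6,2,6)
ρ-cycle length = 6 (tail of 0 descent steps not counted)

6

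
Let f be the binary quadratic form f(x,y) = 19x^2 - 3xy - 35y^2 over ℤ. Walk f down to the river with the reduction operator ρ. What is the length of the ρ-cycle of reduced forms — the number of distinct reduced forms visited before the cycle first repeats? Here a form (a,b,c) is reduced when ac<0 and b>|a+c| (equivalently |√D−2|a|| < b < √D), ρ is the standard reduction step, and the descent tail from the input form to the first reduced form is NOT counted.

D = 2669, ⌊√D⌋ = 51
descent: ρ → (-35,3,19)
descent: ρ → (19,35,-19)  [lands on river]
river: ρ → (-19,41,13)
river: ρ → (13,37,-25)
river: ρ → (-25,13,25)
river: ρ → (25,37,-13)
river: ρ → (-13,41,19)
ρ-cycle length = 6 (tail of 2 descent steps not counted)

6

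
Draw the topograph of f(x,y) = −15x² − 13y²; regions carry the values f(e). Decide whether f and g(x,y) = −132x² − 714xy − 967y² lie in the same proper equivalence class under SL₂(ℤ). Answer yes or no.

D₁ = -780, D₂ = -780
f is negative-definite; reduce −f:
−f: flip: (15,0,13)→(13,0,15)
−f: reduced (well bottom): (13,0,15) with a≤c, −a<b≤a
flip sign back: reduced form of f is (-13,0,-15)
g is negative-definite; reduce −g:
−g: translate: b→-78 (≡714 mod 264), so (132,714,967)→(132,-78,13)
−g: flip: (132,-78,13)→(13,78,132)
−g: translate: b→0 (≡78 mod 26), so (13,78,132)→(13,0,15)
−g: reduced (well bottom): (13,0,15) with a≤c, −a<b≤a
flip sign back: reduced form of g is (-13,0,-15)
reduced forms (-13, 0, -15) vs (-13, 0, -15) ⇒ equivalent

yes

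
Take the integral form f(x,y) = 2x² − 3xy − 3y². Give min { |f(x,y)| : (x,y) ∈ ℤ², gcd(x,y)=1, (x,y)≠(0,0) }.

descent: ρ → (-3,3,2)  [lands on river]
river: ρ → (2,5,-1)
river: ρ → (-1,5,2)
river: ρ → (2,3,-3)
closes: descent 1, river 4
min |a| on river = 1

1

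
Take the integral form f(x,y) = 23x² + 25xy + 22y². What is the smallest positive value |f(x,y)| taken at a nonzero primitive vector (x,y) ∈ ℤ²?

translate: b→-21 (≡25 mod 46), so (23,25,22)→(23,-21,20)
flip: (23,-21,20)→(20,21,23)
translate: b→-19 (≡21 mod 40), so (20,21,23)→(20,-19,22)
reduced (well bottom): (20,-19,22) with a≤c, −a<b≤a
well minimum = a = 20

20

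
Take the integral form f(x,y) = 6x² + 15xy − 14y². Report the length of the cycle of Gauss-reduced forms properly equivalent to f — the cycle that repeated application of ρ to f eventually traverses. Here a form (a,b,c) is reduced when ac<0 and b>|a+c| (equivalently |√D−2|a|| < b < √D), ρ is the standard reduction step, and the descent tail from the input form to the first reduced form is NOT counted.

D = 561, ⌊√D⌋ = 23
river: ρ → (-14,13,7)
river: ρ → (7,15,-12)
river: ρ → (-12,9,10)
river: ρ → (10,11,-11)
river: ρ → (-11,11,10)
river: ρ → (10,9,-12)
river: ρ → (-12,15,7)
river: ρ → (7,13,-14)
river: ρ → (-14,15,6)
river: ρ → (6,21,-5)
river: ρ → (-5,19,10)
river: ρ → (10,21,-3)
river: ρ → (-3,21,10)
river: ρ → (10,19,-5)
river: ρ → (-5,21,6)
river: ρ → (6,15,-14)
ρ-cycle length = 16 (tail of 0 descent steps not counted)

16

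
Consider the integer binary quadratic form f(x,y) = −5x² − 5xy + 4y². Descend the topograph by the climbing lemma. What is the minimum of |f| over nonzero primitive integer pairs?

descent: ρ → (4,5,-5)  [lands on river]
river: ρ → (-5,5,4)
river: ρ → (4,3,-6)
river: ρ → (-6,9,1)
river: ρ → (1,9,-6)
river: ρ → (-6,3,4)
closes: descent 1, river 6
min |a| on river = 1

1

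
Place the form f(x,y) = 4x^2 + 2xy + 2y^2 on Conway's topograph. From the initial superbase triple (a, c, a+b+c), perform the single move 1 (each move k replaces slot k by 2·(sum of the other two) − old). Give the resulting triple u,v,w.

start (4,2,8) = (f(1,0),f(0,1),f(1,1))
replace slot 1: 2·(2+8) − 4 = 16 → (16,2,8)

16,2,8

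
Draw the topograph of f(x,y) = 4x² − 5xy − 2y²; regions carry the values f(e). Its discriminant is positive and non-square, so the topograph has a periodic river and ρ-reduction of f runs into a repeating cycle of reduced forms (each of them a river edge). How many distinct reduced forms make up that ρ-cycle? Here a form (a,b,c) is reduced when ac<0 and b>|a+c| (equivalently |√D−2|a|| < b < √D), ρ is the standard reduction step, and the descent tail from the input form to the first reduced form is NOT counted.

D = 57, ⌊√D⌋ = 7
descent: ρ → (-2,5,4)  [lands on river]
river: ρ → (4,3,-3)
river: ρ → (-3,3,4)
river: ρ → (4,5,-2)
river: ρ → (-2,7,1)
river: ρ → (1,7,-2)
ρ-cycle length = 6 (tail of 1 descent step not counted)

6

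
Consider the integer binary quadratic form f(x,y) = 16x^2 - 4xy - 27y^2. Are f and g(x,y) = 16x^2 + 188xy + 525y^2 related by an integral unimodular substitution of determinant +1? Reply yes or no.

D₁ = 1744, D₂ = 1744
river cycle of f (length 30): (16, 28, -15), (-15, 32, 12), (12, 40, -3), (-3, 38, 25), (25, 12, -16), (-16, 20, 21), (21, 22, -15), (-15, 38, 5), (5, 32, -36), (-36, 40, 1), … (20 more)
river cycle of g (length 30): (16, 28, -15), (-15, 32, 12), (12, 40, -3), (-3, 38, 25), (25, 12, -16), (-16, 20, 21), (21, 22, -15), (-15, 38, 5), (5, 32, -36), (-36, 40, 1), … (20 more)
cycles coincide ⇒ equivalent

yes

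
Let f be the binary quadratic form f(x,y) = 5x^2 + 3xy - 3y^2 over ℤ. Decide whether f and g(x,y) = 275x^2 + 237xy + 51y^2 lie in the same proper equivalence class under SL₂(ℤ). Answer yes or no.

D₁ = 69, D₂ = 69
river cycle of f (length 4): (-3, 3, 5), (5, 7, -1), (-1, 7, 5), (5, 3, -3)
river cycle of g (length 4): (5, 3, -3), (-3, 3, 5), (5, 7, -1), (-1, 7, 5)
cycles coincide ⇒ equivalent

yes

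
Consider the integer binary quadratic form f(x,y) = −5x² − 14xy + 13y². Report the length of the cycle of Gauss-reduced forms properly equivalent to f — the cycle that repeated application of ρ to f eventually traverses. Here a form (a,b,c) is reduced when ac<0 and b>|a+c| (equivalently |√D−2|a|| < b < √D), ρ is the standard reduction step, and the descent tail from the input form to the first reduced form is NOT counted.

D = 456, ⌊√D⌋ = 21
descent: ρ → (13,14,-5)  [lands on river]
river: ρ → (-5,16,10)
river: ρ → (10,4,-11)
river: ρ → (-11,18,3)
river: ρ → (3,18,-11)
river: ρ → (-11,4,10)
river: ρ → (10,16,-5)
river: ρ → (-5,14,13)
river: ρ → (13,12,-6)
river: ρ → (-6,12,13)
ρ-cycle length = 10 (tail of 1 descent step not counted)

10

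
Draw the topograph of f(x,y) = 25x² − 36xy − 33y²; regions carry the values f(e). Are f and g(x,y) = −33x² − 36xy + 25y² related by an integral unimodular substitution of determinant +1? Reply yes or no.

D₁ = 4596, D₂ = 4596
river cycle of f (length 16): (-33, 36, 25), (25, 64, -5), (-5, 66, 12), (12, 54, -35), (-35, 16, 31), (31, 46, -20), (-20, 34, 43), (43, 52, -11), (-11, 58, 28), (28, 54, -15), … (6 more)
river cycle of g (length 16): (25, 36, -33), (-33, 30, 28), (28, 26, -35), (-35, 44, 19), (19, 32, -47), (-47, 62, 4), (4, 66, -15), (-15, 54, 28), (28, 58, -11), (-11, 52, 43), … (6 more)
cycles differ ⇒ inequivalent

no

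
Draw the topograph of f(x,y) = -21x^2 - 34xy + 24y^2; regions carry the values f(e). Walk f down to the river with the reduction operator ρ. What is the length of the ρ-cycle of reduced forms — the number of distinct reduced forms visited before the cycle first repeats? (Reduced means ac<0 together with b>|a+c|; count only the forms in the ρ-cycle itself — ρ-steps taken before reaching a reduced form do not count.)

D = 3172, ⌊√D⌋ = 56
descent: ρ → (24,34,-21)  [lands on river]
river: ρ → (-21,50,8)
river: ρ → (8,46,-33)
river: ρ → (-33,20,21)
river: ρ → (21,22,-32)
river: ρ → (-32,42,11)
river: ρ → (11,46,-24)
river: ρ → (-24,50,7)
river: ρ → (7,48,-31)
river: ρ → (-31,14,24)
ρ-cycle length = 10 (tail of 1 descent step not counted)

10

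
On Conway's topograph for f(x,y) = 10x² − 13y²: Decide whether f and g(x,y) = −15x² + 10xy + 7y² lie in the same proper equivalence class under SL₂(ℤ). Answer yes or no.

D₁ = 520, D₂ = 520
river cycle of f (length 6): (10, 20, -3), (-3, 22, 3), (3, 20, -10), (-10, 20, 3), (3, 22, -3), (-3, 20, 10)
river cycle of g (length 10): (7, 18, -7), (-7, 10, 15), (15, 20, -2), (-2, 20, 15), (15, 10, -7), (-7, 18, 7), (7, 10, -15), (-15, 20, 2), (2, 20, -15), (-15, 10, 7)
cycles differ ⇒ inequivalent

no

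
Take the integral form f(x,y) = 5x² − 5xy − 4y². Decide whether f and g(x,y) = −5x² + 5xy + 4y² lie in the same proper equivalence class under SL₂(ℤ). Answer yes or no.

D₁ = 105, D₂ = 105
river cycle of f (length 6): (-4, 5, 5), (5, 5, -4), (-4, 3, 6), (6, 9, -1), (-1, 9, 6), (6, 3, -4)
river cycle of g (length 6): (4, 3, -6), (-6, 9, 1), (1, 9, -6), (-6, 3, 4), (4, 5, -5), (-5, 5, 4)
cycles differ ⇒ inequivalent

no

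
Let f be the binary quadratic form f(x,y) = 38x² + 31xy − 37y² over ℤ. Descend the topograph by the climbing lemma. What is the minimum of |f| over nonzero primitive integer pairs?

river: ρ → (-37,43,32)
river: ρ → (32,21,-48)
river: ρ → (-48,75,5)
river: ρ → (5,75,-48)
river: ρ → (-48,21,32)
river: ρ → (32,43,-37)
river: ρ → (-37,31,38)
river: ρ → (38,45,-30)
river: ρ → (-30,75,8)
river: ρ → (8,69,-57)
river: ρ → (-57,45,20)
river: ρ → (20,75,-12)
river: ρ → (-12,69,38)
river: ρ → (38,7,-43)
river: ρ → (-43,79,2)
river: ρ → (2,81,-3)
river: ρ → (-3,81,2)
river: ρ → (2,79,-43)
river: ρ → (-43,7,38)
river: ρ → (38,69,-12)
river: ρ → (-12,75,20)
river: ρ → (20,45,-57)
river: ρ → (-57,69,8)
river: ρ → (8,75,-30)
river: ρ → (-30,45,38)
river: ρ → (38,31,-37)
closes: descent 0, river 26
min |a| on river = 2

2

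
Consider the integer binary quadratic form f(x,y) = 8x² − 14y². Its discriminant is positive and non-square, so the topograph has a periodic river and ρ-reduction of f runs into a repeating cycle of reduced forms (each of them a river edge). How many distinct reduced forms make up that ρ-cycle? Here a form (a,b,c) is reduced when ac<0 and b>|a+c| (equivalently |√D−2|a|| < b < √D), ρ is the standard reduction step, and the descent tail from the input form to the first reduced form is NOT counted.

D = 448, ⌊√D⌋ = 21
descent: ρ → (-14,0,8)
descent: ρ → (8,16,-6)  [lands on river]
river: ρ → (-6,20,2)
river: ρ → (2,20,-6)
river: ρ → (-6,16,8)
ρ-cycle length = 4 (tail of 2 descent steps not counted)

4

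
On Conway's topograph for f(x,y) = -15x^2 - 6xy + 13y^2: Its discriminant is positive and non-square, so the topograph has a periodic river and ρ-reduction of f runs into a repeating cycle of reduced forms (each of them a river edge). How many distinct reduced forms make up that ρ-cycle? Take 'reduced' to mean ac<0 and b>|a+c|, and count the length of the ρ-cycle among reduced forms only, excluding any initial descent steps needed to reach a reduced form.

D = 816, ⌊√D⌋ = 28
descent: ρ → (13,6,-15)  [lands on river]
river: ρ → (-15,24,4)
river: ρ → (4,24,-15)
river: ρ → (-15,6,13)
river: ρ → (13,20,-8)
river: ρ → (-8,28,1)
river: ρ → (1,28,-8)
river: ρ → (-8,20,13)
ρ-cycle length = 8 (tail of 1 descent step not counted)

8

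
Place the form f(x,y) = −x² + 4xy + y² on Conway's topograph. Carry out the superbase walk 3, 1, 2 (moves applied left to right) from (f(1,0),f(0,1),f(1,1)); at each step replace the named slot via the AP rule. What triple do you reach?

start (-1,1,4) = (f(1,0),f(0,1),f(1,1))
replace slot 3: 2·((-1)+1) − 4 = -4 → (-1,1,-4)
replace slot 1: 2·(1+(-4)) − (-1) = -5 → (-5,1,-4)
replace slot 2: 2·((-5)+(-4)) − 1 = -19 → (-5,-19,-4)

-5,-19,-4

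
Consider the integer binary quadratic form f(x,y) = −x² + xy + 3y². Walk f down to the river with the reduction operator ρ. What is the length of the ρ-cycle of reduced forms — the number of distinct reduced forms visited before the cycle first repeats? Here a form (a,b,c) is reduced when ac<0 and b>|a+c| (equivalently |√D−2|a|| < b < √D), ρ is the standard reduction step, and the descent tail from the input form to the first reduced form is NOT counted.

D = 13, ⌊√D⌋ = 3
descent: ρ → (3,-1,-1)
descent: ρ → (-1,3,1)  [lands on river]
river: ρ → (1,3,-1)
ρ-cycle length = 2 (tail of 2 descent steps not counted)

2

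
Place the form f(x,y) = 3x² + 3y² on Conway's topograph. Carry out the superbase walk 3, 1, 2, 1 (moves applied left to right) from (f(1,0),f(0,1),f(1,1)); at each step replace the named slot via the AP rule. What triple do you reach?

start (3,3,6) = (f(1,0),f(0,1),f(1,1))
replace slot 3: 2·(3+3) − 6 = 6 → (3,3,6)
replace slot 1: 2·(3+6) − 3 = 15 → (15,3,6)
replace slot 2: 2·(15+6) − 3 = 39 → (15,39,6)
replace slot 1: 2·(39+6) − 15 = 75 → (75,39,6)

75,39,6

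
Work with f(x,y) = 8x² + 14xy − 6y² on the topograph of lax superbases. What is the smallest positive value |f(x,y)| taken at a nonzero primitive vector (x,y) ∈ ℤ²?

river: ρ → (-6,10,12)
river: ρ → (12,14,-4)
river: ρ → (-4,18,4)
river: ρ → (4,14,-12)
river: ρ → (-12,10,6)
river: ρ → (6,14,-8)
river: ρ → (-8,18,2)
river: ρ → (2,18,-8)
river: ρ → (-8,14,6)
river: ρ → (6,10,-12)
river: ρ → (-12,14,4)
river: ρ → (4,18,-4)
river: ρ → (-4,14,12)
river: ρ → (12,10,-6)
river: ρ → (-6,14,8)
river: ρ → (8,18,-2)
river: ρ → (-2,18,8)
river: ρ → (8,14,-6)
closes: descent 0, river 18
min |a| on river = 2

2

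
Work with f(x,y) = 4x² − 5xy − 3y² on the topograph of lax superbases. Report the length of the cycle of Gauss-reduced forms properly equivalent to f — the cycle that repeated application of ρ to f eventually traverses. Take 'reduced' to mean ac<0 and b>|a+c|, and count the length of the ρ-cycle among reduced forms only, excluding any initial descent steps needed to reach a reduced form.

D = 73, ⌊√D⌋ = 8
descent: ρ → (-3,5,4)  [lands on river]
river: ρ → (4,3,-4)
river: ρ → (-4,5,3)
river: ρ → (3,7,-2)
river: ρ → (-2,5,6)
river: ρ → (6,7,-1)
river: ρ → (-1,7,6)
river: ρ → (6,5,-2)
river: ρ → (-2,7,3)
river: ρ → (3,5,-4)
river: ρ → (-4,3,4)
river: ρ → (4,5,-3)
river: ρ → (-3,7,2)
river: ρ → (2,5,-6)
river: ρ → (-6,7,1)
river: ρ → (1,7,-6)
river: ρ → (-6,5,2)
river: ρ → (2,7,-3)
ρ-cycle length = 18 (tail of 1 descent step not counted)

18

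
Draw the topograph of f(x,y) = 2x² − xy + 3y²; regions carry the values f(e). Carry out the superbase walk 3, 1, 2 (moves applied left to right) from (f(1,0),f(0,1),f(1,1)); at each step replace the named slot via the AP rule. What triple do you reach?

start (2,3,4) = (f(1,0),f(0,1),f(1,1))
replace slot 3: 2·(2+3) − 4 = 6 → (2,3,6)
replace slot 1: 2·(3+6) − 2 = 16 → (16,3,6)
replace slot 2: 2·(16+6) − 3 = 41 → (16,41,6)

16,41,6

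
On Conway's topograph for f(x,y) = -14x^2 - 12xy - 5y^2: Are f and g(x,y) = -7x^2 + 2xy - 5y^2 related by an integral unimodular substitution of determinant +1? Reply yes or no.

D₁ = -136, D₂ = -136
f is negative-definite; reduce −f:
−f: flip: (14,12,5)→(5,-12,14)
−f: translate: b→-2 (≡-12 mod 10), so (5,-12,14)→(5,-2,7)
−f: reduced (well bottom): (5,-2,7) with a≤c, −a<b≤a
flip sign back: reduced form of f is (-5,2,-7)
g is negative-definite; reduce −g:
−g: flip: (7,-2,5)→(5,2,7)
−g: reduced (well bottom): (5,2,7) with a≤c, −a<b≤a
flip sign back: reduced form of g is (-5,-2,-7)
reduced forms (-5, 2, -7) vs (-5, -2, -7) ⇒ inequivalent

no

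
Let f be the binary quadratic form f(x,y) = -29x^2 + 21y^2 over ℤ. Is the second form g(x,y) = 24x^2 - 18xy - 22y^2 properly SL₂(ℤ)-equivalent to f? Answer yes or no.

D₁ = 2436, D₂ = 2436
river cycle of f (length 12): (21, 42, -8), (-8, 38, 31), (31, 24, -15), (-15, 36, 19), (19, 40, -11), (-11, 48, 3), (3, 48, -11), (-11, 40, 19), (19, 36, -15), (-15, 24, 31), … (2 more)
river cycle of g (length 16): (-22, 18, 24), (24, 30, -16), (-16, 34, 20), (20, 46, -4), (-4, 42, 42), (42, 42, -4), (-4, 46, 20), (20, 34, -16), (-16, 30, 24), (24, 18, -22), … (6 more)
cycles differ ⇒ inequivalent

no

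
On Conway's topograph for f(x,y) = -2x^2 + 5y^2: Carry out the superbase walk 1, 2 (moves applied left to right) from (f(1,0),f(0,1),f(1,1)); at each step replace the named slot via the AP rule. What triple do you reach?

start (-2,5,3) = (f(1,0),f(0,1),f(1,1))
replace slot 1: 2·(5+3) − (-2) = 18 → (18,5,3)
replace slot 2: 2·(18+3) − 5 = 37 → (18,37,3)

18,37,3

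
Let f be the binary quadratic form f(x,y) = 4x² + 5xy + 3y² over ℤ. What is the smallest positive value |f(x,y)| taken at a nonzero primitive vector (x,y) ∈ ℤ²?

translate: b→-3 (≡5 mod 8), so (4,5,3)→(4,-3,2)
flip: (4,-3,2)→(2,3,4)
translate: b→-1 (≡3 mod 4), so (2,3,4)→(2,-1,3)
reduced (well bottom): (2,-1,3) with a≤c, −a<b≤a
well minimum = a = 2

2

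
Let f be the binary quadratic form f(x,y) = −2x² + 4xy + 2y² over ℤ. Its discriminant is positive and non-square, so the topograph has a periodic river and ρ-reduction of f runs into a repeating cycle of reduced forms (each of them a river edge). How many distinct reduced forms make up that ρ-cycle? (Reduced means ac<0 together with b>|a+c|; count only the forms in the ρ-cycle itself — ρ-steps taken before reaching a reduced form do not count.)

D = 32, ⌊√D⌋ = 5
river: ρ → (2,4,-2)
river: ρ → (-2,4,2)
ρ-cycle length = 2 (tail of 0 descent steps not counted)

2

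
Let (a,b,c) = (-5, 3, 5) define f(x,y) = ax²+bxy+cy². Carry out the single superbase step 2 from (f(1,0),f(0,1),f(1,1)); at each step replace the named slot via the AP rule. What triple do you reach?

start (-5,5,3) = (f(1,0),f(0,1),f(1,1))
replace slot 2: 2·((-5)+3) − 5 = -9 → (-5,-9,3)

-5,-9,3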